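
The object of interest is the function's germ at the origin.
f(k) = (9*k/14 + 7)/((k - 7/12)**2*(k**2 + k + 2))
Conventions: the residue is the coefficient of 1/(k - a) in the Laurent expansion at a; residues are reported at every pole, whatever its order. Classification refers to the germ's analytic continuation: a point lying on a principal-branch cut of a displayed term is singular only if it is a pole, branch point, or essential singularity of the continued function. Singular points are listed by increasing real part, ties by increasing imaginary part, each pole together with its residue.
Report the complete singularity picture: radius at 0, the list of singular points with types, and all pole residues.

Denominator factor (k - 7/12)^2: pole of order 2 at 7/12, modulus 7/12.
Denominator factor (k**2 + k + 2): discriminant -7, complex-conjugate roots (-1/2) + ((1/2)*sqrt(7))*i and (-1/2) - ((1/2)*sqrt(7))*i; poles of order 1, moduli sqrt(2) and sqrt(2).
The radius of convergence is the smallest modulus among the singular points: 7/12.
The factor k**2 + k + 2 splits as (k - a)(k - a') with a = (-1/2) - ((1/2)*sqrt(7))*i, a' = (-1/2) + ((1/2)*sqrt(7))*i. At the order-1 pole a set g(k) = (k - a)*f(k) = [(9*k/14 + 7)/(k - 7/12)**2] / (k - a').
Simple pole: residue = g(a) at a = (-1/2) - ((1/2)*sqrt(7))*i, which is (1023300/1240687) - ((912564/8684809)*sqrt(7))*i.
The factor k**2 + k + 2 splits as (k - a)(k - a') with a = (-1/2) + ((1/2)*sqrt(7))*i, a' = (-1/2) - ((1/2)*sqrt(7))*i. At the order-1 pole a set g(k) = (k - a)*f(k) = [(9*k/14 + 7)/(k - 7/12)**2] / (k - a').
Simple pole: residue = g(a) at a = (-1/2) + ((1/2)*sqrt(7))*i, which is (1023300/1240687) + ((912564/8684809)*sqrt(7))*i.
At the order-2 pole 7/12 set g(k) = (k - (7/12))^2*f(k) = (9*k/14 + 7)/(k**2 + k + 2).
Order-2 pole: residue = g'(a); g'(7/12) = -2046600/1240687, so the residue is -2046600/1240687.
List the singular points by increasing real part (a conjugate pair: the negative imaginary part first).

Radius of convergence at 0: 7/12.
At (-1/2) - ((1/2)*sqrt(7))*i: a pole of order 1; residue (1023300/1240687) - ((912564/8684809)*sqrt(7))*i.
At (-1/2) + ((1/2)*sqrt(7))*i: a pole of order 1; residue (1023300/1240687) + ((912564/8684809)*sqrt(7))*i.
At 7/12: a pole of order 2; residue -2046600/1240687.


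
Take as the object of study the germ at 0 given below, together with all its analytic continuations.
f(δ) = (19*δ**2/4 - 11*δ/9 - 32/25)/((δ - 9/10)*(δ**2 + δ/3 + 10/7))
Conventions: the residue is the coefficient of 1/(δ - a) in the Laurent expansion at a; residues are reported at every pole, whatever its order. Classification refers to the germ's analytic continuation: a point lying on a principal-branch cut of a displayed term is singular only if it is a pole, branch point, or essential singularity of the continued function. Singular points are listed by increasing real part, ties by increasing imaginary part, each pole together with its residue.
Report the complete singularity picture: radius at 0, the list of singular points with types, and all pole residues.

Radius of convergence at 0: 9/10.
At (-1/6) - ((1/42)*sqrt(2471))*i: a pole of order 1; residue (14827/7108) + ((526007/37636860)*sqrt(2471))*i.
At (-1/6) + ((1/42)*sqrt(2471))*i: a pole of order 1; residue (14827/7108) - ((526007/37636860)*sqrt(2471))*i.
At 9/10: a pole of order 1; residue 4109/7108.

Denominator factor (δ**2 + δ/3 + 10/7): discriminant -353/63, complex-conjugate roots (-1/6) + ((1/42)*sqrt(2471))*i and (-1/6) - ((1/42)*sqrt(2471))*i; poles of order 1, moduli (1/7)*sqrt(70) and (1/7)*sqrt(70).
Denominator factor (δ - 9/10): pole of order 1 at 9/10, modulus 9/10.
The radius of convergence is the smallest modulus among the singular points: 9/10.
The factor δ**2 + δ/3 + 10/7 splits as (δ - a)(δ - a') with a = (-1/6) - ((1/42)*sqrt(2471))*i, a' = (-1/6) + ((1/42)*sqrt(2471))*i. At the order-1 pole a set g(δ) = (δ - a)*f(δ) = [(19*δ**2/4 - 11*δ/9 - 32/25)/(δ - 9/10)] / (δ - a').
Simple pole: residue = g(a) at a = (-1/6) - ((1/42)*sqrt(2471))*i, which is (14827/7108) + ((526007/37636860)*sqrt(2471))*i.
The factor δ**2 + δ/3 + 10/7 splits as (δ - a)(δ - a') with a = (-1/6) + ((1/42)*sqrt(2471))*i, a' = (-1/6) - ((1/42)*sqrt(2471))*i. At the order-1 pole a set g(δ) = (δ - a)*f(δ) = [(19*δ**2/4 - 11*δ/9 - 32/25)/(δ - 9/10)] / (δ - a').
Simple pole: residue = g(a) at a = (-1/6) + ((1/42)*sqrt(2471))*i, which is (14827/7108) - ((526007/37636860)*sqrt(2471))*i.
At the order-1 pole 9/10 set g(δ) = (δ - (9/10))*f(δ) = (19*δ**2/4 - 11*δ/9 - 32/25)/(δ**2 + δ/3 + 10/7).
Simple pole: residue = g(a) at a = 9/10, which is 4109/7108.
List the singular points by increasing real part (a conjugate pair: the negative imaginary part first).


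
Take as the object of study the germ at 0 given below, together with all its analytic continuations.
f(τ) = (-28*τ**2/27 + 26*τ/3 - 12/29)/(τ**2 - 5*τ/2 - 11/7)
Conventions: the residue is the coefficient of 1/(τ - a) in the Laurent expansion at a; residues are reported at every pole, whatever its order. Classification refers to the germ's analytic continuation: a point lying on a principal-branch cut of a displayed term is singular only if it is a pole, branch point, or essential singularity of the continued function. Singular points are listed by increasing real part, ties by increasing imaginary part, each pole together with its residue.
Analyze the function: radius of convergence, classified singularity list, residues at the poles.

Denominator factor (τ**2 - 5*τ/2 - 11/7): discriminant 351/28, real irrational roots 5/4 + (3/28)*sqrt(273) and 5/4 - (3/28)*sqrt(273); poles of order 1, moduli 5/4 + (3/28)*sqrt(273) and -5/4 + (3/28)*sqrt(273).
The radius of convergence is the smallest modulus among the singular points: -5/4 + (3/28)*sqrt(273).
The factor τ**2 - 5*τ/2 - 11/7 splits as (τ - a)(τ - a') with a = 5/4 - (3/28)*sqrt(273), a' = 5/4 + (3/28)*sqrt(273). At the order-1 pole a set g(τ) = (τ - a)*f(τ) = [-28*τ**2/27 + 26*τ/3 - 12/29] / (τ - a').
Simple pole: residue = g(a) at a = 5/4 - (3/28)*sqrt(273), which is 82/27 - (8690/91611)*sqrt(273).
The factor τ**2 - 5*τ/2 - 11/7 splits as (τ - a)(τ - a') with a = 5/4 + (3/28)*sqrt(273), a' = 5/4 - (3/28)*sqrt(273). At the order-1 pole a set g(τ) = (τ - a)*f(τ) = [-28*τ**2/27 + 26*τ/3 - 12/29] / (τ - a').
Simple pole: residue = g(a) at a = 5/4 + (3/28)*sqrt(273), which is 82/27 + (8690/91611)*sqrt(273).
List the singular points by increasing real part (a conjugate pair: the negative imaginary part first).

Radius of convergence at 0: -5/4 + (3/28)*sqrt(273).
At 5/4 - (3/28)*sqrt(273): a pole of order 1; residue 82/27 - (8690/91611)*sqrt(273).
At 5/4 + (3/28)*sqrt(273): a pole of order 1; residue 82/27 + (8690/91611)*sqrt(273).


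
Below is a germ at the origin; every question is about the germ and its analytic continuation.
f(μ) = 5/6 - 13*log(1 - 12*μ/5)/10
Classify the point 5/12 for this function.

The term (-13/10)*log(1 - μ/(5/12)) has argument 1 - 5/12/(5/12) = 0 at 5/12: a logarithmic (infinitely-sheeted) branch point; the remaining terms are analytic or single-valued there.

The point is a logarithmic branch point.


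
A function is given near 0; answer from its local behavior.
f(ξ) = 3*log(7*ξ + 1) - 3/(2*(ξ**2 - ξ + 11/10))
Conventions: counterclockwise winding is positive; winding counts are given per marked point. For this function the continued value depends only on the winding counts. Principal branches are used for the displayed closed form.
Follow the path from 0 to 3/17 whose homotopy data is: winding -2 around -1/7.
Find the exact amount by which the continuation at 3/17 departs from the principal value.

Continued minus principal equals -(12)*pi*i.

The rational part is single-valued and drops out of the difference; each branch term changes only by its own monodromy.
(3)*log(1 - ξ/(-1/7)): each positive loop around -1/7 adds 2*pi*i to the log, so winding -2 contributes (3)*(-2)*2*pi*i = -(12)*pi*i.
Summing the contributions at ξ = 3/17 gives -(12)*pi*i.


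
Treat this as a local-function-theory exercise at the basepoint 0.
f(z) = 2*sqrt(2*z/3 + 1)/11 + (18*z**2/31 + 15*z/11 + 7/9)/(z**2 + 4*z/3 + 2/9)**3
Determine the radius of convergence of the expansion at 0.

Denominator factor (z**2 + 4*z/3 + 2/9)^3: discriminant 8/9, real irrational roots -2/3 + (1/3)*sqrt(2) and -2/3 - (1/3)*sqrt(2); poles of order 3, moduli 2/3 - (1/3)*sqrt(2) and 2/3 + (1/3)*sqrt(2).
Branch term (2/11)*sqrt(1 - z/(-3/2)): its argument vanishes at z = -3/2, a square-root branch point, modulus 3/2.
The radius of convergence is the smallest modulus among the singular points: 2/3 - (1/3)*sqrt(2).

The radius of convergence is 2/3 - (1/3)*sqrt(2).


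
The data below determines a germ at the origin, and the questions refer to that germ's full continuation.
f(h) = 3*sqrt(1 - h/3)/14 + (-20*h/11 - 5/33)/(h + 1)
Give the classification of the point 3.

The point is an algebraic (square-root) branch point.

The term (3/14)*sqrt(1 - h/(3)) has argument 1 - 3/(3) = 0 at 3: a square-root (algebraic, two-sheeted) branch point; the remaining terms are analytic or single-valued there.


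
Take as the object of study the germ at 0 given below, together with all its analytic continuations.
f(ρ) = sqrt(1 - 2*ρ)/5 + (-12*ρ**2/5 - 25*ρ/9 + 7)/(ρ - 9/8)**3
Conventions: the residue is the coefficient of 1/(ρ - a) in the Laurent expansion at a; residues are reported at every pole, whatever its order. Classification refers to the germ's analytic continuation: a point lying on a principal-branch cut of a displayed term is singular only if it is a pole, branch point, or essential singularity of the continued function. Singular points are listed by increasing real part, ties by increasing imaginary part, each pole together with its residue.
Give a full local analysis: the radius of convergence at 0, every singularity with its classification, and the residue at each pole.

Radius of convergence at 0: 1/2.
At 1/2: an algebraic (square-root) branch point.
At 9/8: a pole of order 3; residue -12/5.

Denominator factor (ρ - 9/8)^3: pole of order 3 at 9/8, modulus 9/8.
Branch term (1/5)*sqrt(1 - ρ/(1/2)): its argument vanishes at ρ = 1/2, a square-root branch point, modulus 1/2.
The radius of convergence is the smallest modulus among the singular points: 1/2.
The branch term is analytic at 9/8 and contributes nothing to the residue; only the rational part matters.
At the order-3 pole 9/8 set g(ρ) = (ρ - (9/8))^3*(rational part) = -12*ρ**2/5 - 25*ρ/9 + 7.
Order-3 pole: residue = g''(a)/2; g''(9/8) = -24/5, so the residue is -12/5.
List the singular points by increasing real part (a conjugate pair: the negative imaginary part first).


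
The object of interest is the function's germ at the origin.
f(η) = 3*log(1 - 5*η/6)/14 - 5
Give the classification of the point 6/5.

The point is a logarithmic branch point.

The term (3/14)*log(1 - η/(6/5)) has argument 1 - 6/5/(6/5) = 0 at 6/5: a logarithmic (infinitely-sheeted) branch point; the remaining terms are analytic or single-valued there.


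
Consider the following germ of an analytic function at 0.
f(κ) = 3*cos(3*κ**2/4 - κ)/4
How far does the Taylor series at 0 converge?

The factor cos(3*κ**2/4 - κ) is entire and contributes no finite singular point.
The polynomial part has no poles.
No finite singular points: the Taylor series at 0 converges everywhere.

The radius of convergence is infinite.


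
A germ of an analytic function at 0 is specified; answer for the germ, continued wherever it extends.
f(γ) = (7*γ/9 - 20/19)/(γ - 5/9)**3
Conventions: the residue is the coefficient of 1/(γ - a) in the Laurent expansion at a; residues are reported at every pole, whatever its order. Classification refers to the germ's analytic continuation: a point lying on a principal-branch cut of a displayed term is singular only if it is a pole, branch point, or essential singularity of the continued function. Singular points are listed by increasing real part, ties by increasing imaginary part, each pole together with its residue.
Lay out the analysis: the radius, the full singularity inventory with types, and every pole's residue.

Denominator factor (γ - 5/9)^3: pole of order 3 at 5/9, modulus 5/9.
The radius of convergence is the smallest modulus among the singular points: 5/9.
At the order-3 pole 5/9 set g(γ) = (γ - (5/9))^3*f(γ) = 7*γ/9 - 20/19.
Order-3 pole: residue = g''(a)/2; g''(5/9) = 0, so the residue is 0.

Radius of convergence at 0: 5/9.
At 5/9: a pole of order 3; residue 0.


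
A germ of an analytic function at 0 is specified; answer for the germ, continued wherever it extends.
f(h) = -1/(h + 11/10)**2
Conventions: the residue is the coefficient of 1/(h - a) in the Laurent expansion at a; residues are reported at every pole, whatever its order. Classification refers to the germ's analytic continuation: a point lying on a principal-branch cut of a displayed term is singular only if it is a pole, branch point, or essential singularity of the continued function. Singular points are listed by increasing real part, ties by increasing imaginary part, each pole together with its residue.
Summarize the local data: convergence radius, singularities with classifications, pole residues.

Radius of convergence at 0: 11/10.
At -11/10: a pole of order 2; residue 0.

Denominator factor (h + 11/10)^2: pole of order 2 at -11/10, modulus 11/10.
The radius of convergence is the smallest modulus among the singular points: 11/10.
At the order-2 pole -11/10 set g(h) = (h - (-11/10))^2*f(h) = -1.
Order-2 pole: residue = g'(a); g'(-11/10) = 0, so the residue is 0.


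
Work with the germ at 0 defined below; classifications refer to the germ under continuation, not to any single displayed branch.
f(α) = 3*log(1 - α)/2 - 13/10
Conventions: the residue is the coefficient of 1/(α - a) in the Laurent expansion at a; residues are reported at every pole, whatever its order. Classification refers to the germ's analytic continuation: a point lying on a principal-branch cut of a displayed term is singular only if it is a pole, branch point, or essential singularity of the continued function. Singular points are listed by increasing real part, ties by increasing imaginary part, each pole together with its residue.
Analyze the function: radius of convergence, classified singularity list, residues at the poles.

Radius of convergence at 0: 1.
At 1: a logarithmic branch point.

Branch term (3/2)*log(1 - α/(1)): its argument vanishes at α = 1, a logarithmic branch point, modulus 1.
The radius of convergence is the smallest modulus among the singular points: 1.


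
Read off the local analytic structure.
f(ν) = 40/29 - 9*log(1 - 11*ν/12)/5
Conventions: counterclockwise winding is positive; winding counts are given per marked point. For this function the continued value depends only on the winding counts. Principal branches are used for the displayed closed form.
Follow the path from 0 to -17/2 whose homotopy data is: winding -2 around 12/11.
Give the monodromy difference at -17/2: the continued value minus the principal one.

The rational part is single-valued and drops out of the difference; each branch term changes only by its own monodromy.
(-9/5)*log(1 - ν/(12/11)): each positive loop around 12/11 adds 2*pi*i to the log, so winding -2 contributes (-9/5)*(-2)*2*pi*i = (36/5)*pi*i.
Summing the contributions at ν = -17/2 gives (36/5)*pi*i.

Continued minus principal equals (36/5)*pi*i.


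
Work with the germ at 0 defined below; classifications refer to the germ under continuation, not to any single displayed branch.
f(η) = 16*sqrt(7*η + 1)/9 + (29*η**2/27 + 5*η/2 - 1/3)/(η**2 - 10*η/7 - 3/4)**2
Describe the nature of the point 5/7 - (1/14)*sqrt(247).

The point is a pole of order 2.

The denominator factor η**2 - 10*η/7 - 3/4 vanishes at 5/7 - (1/14)*sqrt(247) and appears to the power 2; the numerator there equals 17749/5292 - (1525/5292)*sqrt(247), nonzero, and no other factor vanishes.
The branch terms are analytic at this point.
Hence a pole whose order is the multiplicity, 2.


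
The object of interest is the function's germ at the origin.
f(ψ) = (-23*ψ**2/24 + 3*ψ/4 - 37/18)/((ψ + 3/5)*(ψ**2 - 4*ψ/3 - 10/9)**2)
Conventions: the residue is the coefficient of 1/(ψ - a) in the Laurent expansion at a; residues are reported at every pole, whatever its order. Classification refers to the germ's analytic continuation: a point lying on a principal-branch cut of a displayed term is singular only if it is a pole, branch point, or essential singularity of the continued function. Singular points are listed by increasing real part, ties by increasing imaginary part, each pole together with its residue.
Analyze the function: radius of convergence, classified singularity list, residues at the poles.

Radius of convergence at 0: -2/3 + (1/3)*sqrt(14).
At -3/5: a pole of order 1; residue -1154475/968.
At 2/3 - (1/3)*sqrt(14): a pole of order 2; residue 1154475/1936 + (60461895/379456)*sqrt(14).
At 2/3 + (1/3)*sqrt(14): a pole of order 2; residue 1154475/1936 - (60461895/379456)*sqrt(14).

Denominator factor (ψ**2 - 4*ψ/3 - 10/9)^2: discriminant 56/9, real irrational roots 2/3 + (1/3)*sqrt(14) and 2/3 - (1/3)*sqrt(14); poles of order 2, moduli 2/3 + (1/3)*sqrt(14) and -2/3 + (1/3)*sqrt(14).
Denominator factor (ψ + 3/5): pole of order 1 at -3/5, modulus 3/5.
The radius of convergence is the smallest modulus among the singular points: -2/3 + (1/3)*sqrt(14).
At the order-1 pole -3/5 set g(ψ) = (ψ - (-3/5))*f(ψ) = (-23*ψ**2/24 + 3*ψ/4 - 37/18)/(ψ**2 - 4*ψ/3 - 10/9)**2.
Simple pole: residue = g(a) at a = -3/5, which is -1154475/968.
The factor ψ**2 - 4*ψ/3 - 10/9 splits as (ψ - a)(ψ - a') with a = 2/3 - (1/3)*sqrt(14), a' = 2/3 + (1/3)*sqrt(14). At the order-2 pole a set g(ψ) = (ψ - a)^2*f(ψ) = [(-23*ψ**2/24 + 3*ψ/4 - 37/18)/(ψ + 3/5)] / (ψ - a')^2.
Order-2 pole: residue = g'(a); g'(2/3 - (1/3)*sqrt(14)) = 1154475/1936 + (60461895/379456)*sqrt(14), so the residue is 1154475/1936 + (60461895/379456)*sqrt(14).
The factor ψ**2 - 4*ψ/3 - 10/9 splits as (ψ - a)(ψ - a') with a = 2/3 + (1/3)*sqrt(14), a' = 2/3 - (1/3)*sqrt(14). At the order-2 pole a set g(ψ) = (ψ - a)^2*f(ψ) = [(-23*ψ**2/24 + 3*ψ/4 - 37/18)/(ψ + 3/5)] / (ψ - a')^2.
Order-2 pole: residue = g'(a); g'(2/3 + (1/3)*sqrt(14)) = 1154475/1936 - (60461895/379456)*sqrt(14), so the residue is 1154475/1936 - (60461895/379456)*sqrt(14).
List the singular points by increasing real part (a conjugate pair: the negative imaginary part first).


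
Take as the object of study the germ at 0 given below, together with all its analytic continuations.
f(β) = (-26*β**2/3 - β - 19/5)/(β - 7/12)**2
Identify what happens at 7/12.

The denominator factor β - 7/12 vanishes at 7/12 and appears to the power 2; the numerator there equals -7919/1080, nonzero, and no other factor vanishes.
Hence a pole whose order is the multiplicity, 2.

The point is a pole of order 2.


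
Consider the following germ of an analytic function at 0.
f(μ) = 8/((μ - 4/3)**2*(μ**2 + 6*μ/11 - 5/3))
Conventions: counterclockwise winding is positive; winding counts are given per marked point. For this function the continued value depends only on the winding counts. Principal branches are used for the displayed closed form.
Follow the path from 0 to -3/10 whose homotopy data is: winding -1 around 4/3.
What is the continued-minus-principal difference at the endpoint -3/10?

The function is rational, hence single-valued: continuing it around any pole returns the same value, so the difference is 0.

Continued minus principal equals 0.


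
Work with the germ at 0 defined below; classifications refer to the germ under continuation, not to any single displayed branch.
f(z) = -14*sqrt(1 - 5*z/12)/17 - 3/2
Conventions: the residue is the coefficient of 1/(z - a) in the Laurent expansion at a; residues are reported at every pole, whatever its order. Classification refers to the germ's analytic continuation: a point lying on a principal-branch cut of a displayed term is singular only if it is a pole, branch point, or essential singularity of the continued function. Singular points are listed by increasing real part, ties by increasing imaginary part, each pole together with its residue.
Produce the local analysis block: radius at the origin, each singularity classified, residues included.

Branch term (-14/17)*sqrt(1 - z/(12/5)): its argument vanishes at z = 12/5, a square-root branch point, modulus 12/5.
The radius of convergence is the smallest modulus among the singular points: 12/5.

Radius of convergence at 0: 12/5.
At 12/5: an algebraic (square-root) branch point.


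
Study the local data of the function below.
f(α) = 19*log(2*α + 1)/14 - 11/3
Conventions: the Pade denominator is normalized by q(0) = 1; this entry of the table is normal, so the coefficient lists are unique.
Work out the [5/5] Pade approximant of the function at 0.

Taylor coefficients needed (expand at 0): a_0 = -11/3, a_1 = 19/7, a_2 = -19/7, a_3 = 76/21, a_4 = -38/7, a_5 = 304/35, a_6 = -304/21, a_7 = 1216/49, a_8 = -304/7, a_9 = 4864/63, a_10 = -4864/35.
Write the denominator as Q(α) = 1 + q1*α + q2*α^2 + q3*α^3 + q4*α^4 + q5*α^5. Requiring Q*f - P = O(α^11) with deg P <= 5 kills the coefficients of α^6..α^10 in Q*f:
  α^6: a_6 + q1*a_5 + q2*a_4 + q3*a_3 + q4*a_2 + q5*a_1 = 0, i.e. -304/21 + (304/35)*q1 + (-38/7)*q2 + (76/21)*q3 + (-19/7)*q4 + (19/7)*q5 = 0.
  α^7: a_7 + q1*a_6 + q2*a_5 + q3*a_4 + q4*a_3 + q5*a_2 = 0, i.e. 1216/49 + (-304/21)*q1 + (304/35)*q2 + (-38/7)*q3 + (76/21)*q4 + (-19/7)*q5 = 0.
  α^8: a_8 + q1*a_7 + q2*a_6 + q3*a_5 + q4*a_4 + q5*a_3 = 0, i.e. -304/7 + (1216/49)*q1 + (-304/21)*q2 + (304/35)*q3 + (-38/7)*q4 + (76/21)*q5 = 0.
  α^9: a_9 + q1*a_8 + q2*a_7 + q3*a_6 + q4*a_5 + q5*a_4 = 0, i.e. 4864/63 + (-304/7)*q1 + (1216/49)*q2 + (-304/21)*q3 + (304/35)*q4 + (-38/7)*q5 = 0.
  α^10: a_10 + q1*a_9 + q2*a_8 + q3*a_7 + q4*a_6 + q5*a_5 = 0, i.e. -4864/35 + (4864/63)*q1 + (-304/7)*q2 + (1216/49)*q3 + (-304/21)*q4 + (304/35)*q5 = 0.
Solving this linear system: q1 = 5, q2 = 80/9, q3 = 20/3, q4 = 40/21, q5 = 8/63.
The numerator is Q*f truncated at degree 5: P0 = a_0 = -11/3; P1 = a_1 + q1*a_0 = -328/21; P2 = a_2 + q1*a_1 + q2*a_0 = -4108/189; P3 = a_3 + q1*a_2 + q2*a_1 + q3*a_0 = -647/63; P4 = a_4 + q1*a_3 + q2*a_2 + q3*a_1 + q4*a_0 = -22/63; P5 = a_5 + q1*a_4 + q2*a_3 + q3*a_2 + q4*a_1 + q5*a_0 = 2126/6615.

The Pade approximant has numerator coefficients [-11/3, -328/21, -4108/189, -647/63, -22/63, 2126/6615]; denominator coefficients [1, 5, 80/9, 20/3, 40/21, 8/63].


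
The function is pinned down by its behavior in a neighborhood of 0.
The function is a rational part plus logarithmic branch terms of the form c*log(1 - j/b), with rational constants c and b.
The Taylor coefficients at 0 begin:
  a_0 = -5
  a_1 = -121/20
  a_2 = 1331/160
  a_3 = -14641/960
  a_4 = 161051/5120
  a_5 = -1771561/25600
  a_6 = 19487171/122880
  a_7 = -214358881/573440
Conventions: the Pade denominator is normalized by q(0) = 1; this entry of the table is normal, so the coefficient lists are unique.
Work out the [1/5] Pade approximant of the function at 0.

Taylor coefficients needed (read off): a_0 = -5, a_1 = -121/20, a_2 = 1331/160, a_3 = -14641/960, a_4 = 161051/5120, a_5 = -1771561/25600, a_6 = 19487171/122880.
Write the denominator as Q(j) = 1 + q1*j + q2*j^2 + q3*j^3 + q4*j^4 + q5*j^5. Requiring Q*f - P = O(j^7) with deg P <= 1 kills the coefficients of j^2..j^6 in Q*f:
  j^2: a_2 + q1*a_1 + q2*a_0 = 0, i.e. 1331/160 + (-121/20)*q1 + (-5)*q2 = 0.
  j^3: a_3 + q1*a_2 + q2*a_1 + q3*a_0 = 0, i.e. -14641/960 + (1331/160)*q1 + (-121/20)*q2 + (-5)*q3 = 0.
  j^4: a_4 + q1*a_3 + q2*a_2 + q3*a_1 + q4*a_0 = 0, i.e. 161051/5120 + (-14641/960)*q1 + (1331/160)*q2 + (-121/20)*q3 + (-5)*q4 = 0.
  j^5: a_5 + q1*a_4 + q2*a_3 + q3*a_2 + q4*a_1 + q5*a_0 = 0, i.e. -1771561/25600 + (161051/5120)*q1 + (-14641/960)*q2 + (1331/160)*q3 + (-121/20)*q4 + (-5)*q5 = 0.
  j^6: a_6 + q1*a_5 + q2*a_4 + q3*a_3 + q4*a_2 + q5*a_1 = 0, i.e. 19487171/122880 + (-1771561/25600)*q1 + (161051/5120)*q2 + (-14641/960)*q3 + (1331/160)*q4 + (-121/20)*q5 = 0.
Solving this linear system: q1 = 224682161/125248008, q2 = -126968083/250496016, q3 = 731713257/1335978752, q4 = -10321275437/15029760960, q5 = 352733739149/480952350720.
The numerator is Q*f truncated at degree 1: P0 = a_0 = -5; P1 = a_1 + q1*a_0 = -9405806267/626240040.

The Pade approximant has numerator coefficients [-5, -9405806267/626240040]; denominator coefficients [1, 224682161/125248008, -126968083/250496016, 731713257/1335978752, -10321275437/15029760960, 352733739149/480952350720].


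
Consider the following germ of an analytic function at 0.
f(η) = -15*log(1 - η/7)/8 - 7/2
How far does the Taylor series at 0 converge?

The radius of convergence is 7.

Branch term (-15/8)*log(1 - η/(7)): its argument vanishes at η = 7, a logarithmic branch point, modulus 7.
The radius of convergence is the smallest modulus among the singular points: 7.


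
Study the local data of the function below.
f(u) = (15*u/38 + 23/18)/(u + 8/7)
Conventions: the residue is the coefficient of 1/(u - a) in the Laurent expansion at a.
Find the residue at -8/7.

The residue is 1979/2394.

At the order-1 pole -8/7 set g(u) = (u - (-8/7))*f(u) = 15*u/38 + 23/18.
Simple pole: residue = g(a) at a = -8/7, which is 1979/2394.


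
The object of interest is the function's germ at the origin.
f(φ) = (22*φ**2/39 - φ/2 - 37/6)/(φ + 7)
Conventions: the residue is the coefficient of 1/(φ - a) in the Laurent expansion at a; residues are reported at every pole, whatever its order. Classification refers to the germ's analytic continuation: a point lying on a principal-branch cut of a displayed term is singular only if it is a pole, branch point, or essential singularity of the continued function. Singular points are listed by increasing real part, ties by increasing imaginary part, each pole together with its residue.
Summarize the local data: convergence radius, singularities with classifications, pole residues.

Radius of convergence at 0: 7.
At -7: a pole of order 1; residue 974/39.

Denominator factor (φ + 7): pole of order 1 at -7, modulus 7.
The radius of convergence is the smallest modulus among the singular points: 7.
At the order-1 pole -7 set g(φ) = (φ - (-7))*f(φ) = 22*φ**2/39 - φ/2 - 37/6.
Simple pole: residue = g(a) at a = -7, which is 974/39.


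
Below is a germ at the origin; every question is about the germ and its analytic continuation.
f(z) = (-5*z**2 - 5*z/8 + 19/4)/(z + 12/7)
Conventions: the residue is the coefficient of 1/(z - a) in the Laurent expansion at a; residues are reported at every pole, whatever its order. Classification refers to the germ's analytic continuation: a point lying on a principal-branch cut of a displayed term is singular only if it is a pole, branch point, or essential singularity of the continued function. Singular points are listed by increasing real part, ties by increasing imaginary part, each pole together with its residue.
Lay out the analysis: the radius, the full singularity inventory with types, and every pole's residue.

Denominator factor (z + 12/7): pole of order 1 at -12/7, modulus 12/7.
The radius of convergence is the smallest modulus among the singular points: 12/7.
At the order-1 pole -12/7 set g(z) = (z - (-12/7))*f(z) = -5*z**2 - 5*z/8 + 19/4.
Simple pole: residue = g(a) at a = -12/7, which is -1739/196.

Radius of convergence at 0: 12/7.
At -12/7: a pole of order 1; residue -1739/196.


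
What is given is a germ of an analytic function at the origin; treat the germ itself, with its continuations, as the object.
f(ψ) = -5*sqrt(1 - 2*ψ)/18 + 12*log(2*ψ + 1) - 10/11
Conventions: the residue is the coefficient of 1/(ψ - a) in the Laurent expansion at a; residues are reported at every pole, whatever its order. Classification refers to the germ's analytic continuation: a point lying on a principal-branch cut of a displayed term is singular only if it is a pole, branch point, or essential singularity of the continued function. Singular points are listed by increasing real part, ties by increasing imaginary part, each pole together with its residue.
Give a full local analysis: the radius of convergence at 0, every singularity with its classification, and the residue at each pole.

Branch term (-5/18)*sqrt(1 - ψ/(1/2)): its argument vanishes at ψ = 1/2, a square-root branch point, modulus 1/2.
Branch term (12)*log(1 - ψ/(-1/2)): its argument vanishes at ψ = -1/2, a logarithmic branch point, modulus 1/2.
The radius of convergence is the smallest modulus among the singular points: 1/2.
List the singular points by increasing real part (a conjugate pair: the negative imaginary part first).

Radius of convergence at 0: 1/2.
At -1/2: a logarithmic branch point.
At 1/2: an algebraic (square-root) branch point.


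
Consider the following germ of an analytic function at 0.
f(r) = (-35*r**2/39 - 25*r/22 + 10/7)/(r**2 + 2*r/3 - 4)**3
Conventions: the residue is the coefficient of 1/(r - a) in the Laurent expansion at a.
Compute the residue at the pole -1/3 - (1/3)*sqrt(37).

The factor r**2 + 2*r/3 - 4 splits as (r - a)(r - a') with a = -1/3 - (1/3)*sqrt(37), a' = -1/3 + (1/3)*sqrt(37). At the order-3 pole a set g(r) = (r - a)^3*f(r) = [-35*r**2/39 - 25*r/22 + 10/7] / (r - a')^3.
Order-3 pole: residue = g''(a)/2; g''(-1/3 - (1/3)*sqrt(37)) = -(4287105/811258448)*sqrt(37), so the residue is -(4287105/1622516896)*sqrt(37).

The residue is -(4287105/1622516896)*sqrt(37).


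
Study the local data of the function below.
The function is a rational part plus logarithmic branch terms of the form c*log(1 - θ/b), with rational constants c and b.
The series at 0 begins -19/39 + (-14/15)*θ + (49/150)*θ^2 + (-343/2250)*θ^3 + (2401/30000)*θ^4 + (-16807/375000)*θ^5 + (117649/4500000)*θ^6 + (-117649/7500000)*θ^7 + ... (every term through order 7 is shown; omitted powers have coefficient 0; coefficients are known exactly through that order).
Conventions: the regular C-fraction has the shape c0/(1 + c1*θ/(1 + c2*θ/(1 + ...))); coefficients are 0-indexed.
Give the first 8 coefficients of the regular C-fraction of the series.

The regular C-fraction coefficients are [-19/39, -182/95, 861/380, 133/7380, 245/738, 123/1250, 629/2500, 315/2516].

Taylor coefficients (read off): a_0 = -19/39, a_1 = -14/15, a_2 = 49/150, a_3 = -343/2250, a_4 = 2401/30000, a_5 = -16807/375000, a_6 = 117649/4500000, a_7 = -117649/7500000.
c0 = a_0 = -19/39. Peel one level at a time: if S = 1 + c*θ/S' with S'(0) = 1, then c is the θ-coefficient of S and S' = c*θ/(S - 1).
S_1 = c0/f = 1 + (-182/95)*θ + (78351/18050)*θ^2 + ...; c1 = -182/95.
S_2 = c1*θ/(S_1 - 1) = 1 + (861/380)*θ + (-49/1200)*θ^2 + ...; c2 = 861/380.
S_3 = c2*θ/(S_2 - 1) = 1 + (133/7380)*θ + (-6517/1089288)*θ^2 + ...; c3 = 133/7380.
S_4 = c3*θ/(S_3 - 1) = 1 + (245/738)*θ + (-49/1500)*θ^2 + ...; c4 = 245/738.
S_5 = c4*θ/(S_4 - 1) = 1 + (123/1250)*θ + (-77367/3125000)*θ^2 + ...; c5 = 123/1250.
S_6 = c5*θ/(S_5 - 1) = 1 + (629/2500)*θ + (-63/2000)*θ^2 + ...; c6 = 629/2500.
S_7 = c6*θ/(S_6 - 1) = 1 + (315/2516)*θ + ...; c7 = 315/2516.


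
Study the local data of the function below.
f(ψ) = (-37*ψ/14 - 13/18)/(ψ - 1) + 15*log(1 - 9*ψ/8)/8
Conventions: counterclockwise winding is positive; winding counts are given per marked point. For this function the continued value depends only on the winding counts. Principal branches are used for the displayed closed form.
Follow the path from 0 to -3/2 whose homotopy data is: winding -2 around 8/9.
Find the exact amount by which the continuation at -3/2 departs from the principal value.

The rational part is single-valued and drops out of the difference; each branch term changes only by its own monodromy.
(15/8)*log(1 - ψ/(8/9)): each positive loop around 8/9 adds 2*pi*i to the log, so winding -2 contributes (15/8)*(-2)*2*pi*i = -(15/2)*pi*i.
Summing the contributions at ψ = -3/2 gives -(15/2)*pi*i.

Continued minus principal equals -(15/2)*pi*i.


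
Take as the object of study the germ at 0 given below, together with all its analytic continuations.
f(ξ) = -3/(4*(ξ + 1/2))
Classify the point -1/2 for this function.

The denominator factor ξ + 1/2 vanishes at -1/2 and appears to the power 1; the numerator there equals -3/4, nonzero, and no other factor vanishes.
Hence a pole whose order is the multiplicity, 1.

The point is a pole of order 1.


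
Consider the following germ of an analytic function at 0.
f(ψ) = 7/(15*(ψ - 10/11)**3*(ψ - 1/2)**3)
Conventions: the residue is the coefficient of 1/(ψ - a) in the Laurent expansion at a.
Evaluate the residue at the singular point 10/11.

The residue is 72150848/295245.

At the order-3 pole 10/11 set g(ψ) = (ψ - (10/11))^3*f(ψ) = 7/(15*(ψ - 1/2)**3).
Order-3 pole: residue = g''(a)/2; g''(10/11) = 144301696/295245, so the residue is 72150848/295245.


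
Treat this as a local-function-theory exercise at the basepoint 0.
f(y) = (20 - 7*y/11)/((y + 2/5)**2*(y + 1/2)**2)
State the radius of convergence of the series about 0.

Denominator factor (y + 1/2)^2: pole of order 2 at -1/2, modulus 1/2.
Denominator factor (y + 2/5)^2: pole of order 2 at -2/5, modulus 2/5.
The radius of convergence is the smallest modulus among the singular points: 2/5.

The radius of convergence is 2/5.


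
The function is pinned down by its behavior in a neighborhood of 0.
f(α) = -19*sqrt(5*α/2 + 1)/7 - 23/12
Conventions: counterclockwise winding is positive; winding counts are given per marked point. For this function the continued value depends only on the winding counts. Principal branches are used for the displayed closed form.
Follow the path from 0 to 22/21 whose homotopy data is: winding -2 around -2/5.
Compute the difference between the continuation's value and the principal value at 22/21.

The rational part is single-valued and drops out of the difference; each branch term changes only by its own monodromy.
(-19/7)*sqrt(1 - α/(-2/5)): winding -2 is even, the square root returns to the same sheet, contribution 0.
Summing the contributions at α = 22/21 gives 0.

Continued minus principal equals 0.


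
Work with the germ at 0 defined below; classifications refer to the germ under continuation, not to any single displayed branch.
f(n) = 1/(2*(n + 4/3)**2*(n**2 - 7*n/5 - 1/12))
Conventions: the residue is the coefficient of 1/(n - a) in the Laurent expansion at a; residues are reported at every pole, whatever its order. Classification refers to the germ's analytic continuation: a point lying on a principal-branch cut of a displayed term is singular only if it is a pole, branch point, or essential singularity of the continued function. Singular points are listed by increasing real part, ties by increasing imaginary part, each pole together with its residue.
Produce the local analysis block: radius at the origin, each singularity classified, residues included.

Radius of convergence at 0: -7/10 + (1/15)*sqrt(129).
At -4/3: a pole of order 2; residue 65880/410881.
At 7/10 - (1/15)*sqrt(129): a pole of order 1; residue -32940/410881 - (190665/17667883)*sqrt(129).
At 7/10 + (1/15)*sqrt(129): a pole of order 1; residue -32940/410881 + (190665/17667883)*sqrt(129).

Denominator factor (n + 4/3)^2: pole of order 2 at -4/3, modulus 4/3.
Denominator factor (n**2 - 7*n/5 - 1/12): discriminant 172/75, real irrational roots 7/10 + (1/15)*sqrt(129) and 7/10 - (1/15)*sqrt(129); poles of order 1, moduli 7/10 + (1/15)*sqrt(129) and -7/10 + (1/15)*sqrt(129).
The radius of convergence is the smallest modulus among the singular points: -7/10 + (1/15)*sqrt(129).
At the order-2 pole -4/3 set g(n) = (n - (-4/3))^2*f(n) = 1/(2*(n**2 - 7*n/5 - 1/12)).
Order-2 pole: residue = g'(a); g'(-4/3) = 65880/410881, so the residue is 65880/410881.
The factor n**2 - 7*n/5 - 1/12 splits as (n - a)(n - a') with a = 7/10 - (1/15)*sqrt(129), a' = 7/10 + (1/15)*sqrt(129). At the order-1 pole a set g(n) = (n - a)*f(n) = [1/(2*(n + 4/3)**2)] / (n - a').
Simple pole: residue = g(a) at a = 7/10 - (1/15)*sqrt(129), which is -32940/410881 - (190665/17667883)*sqrt(129).
The factor n**2 - 7*n/5 - 1/12 splits as (n - a)(n - a') with a = 7/10 + (1/15)*sqrt(129), a' = 7/10 - (1/15)*sqrt(129). At the order-1 pole a set g(n) = (n - a)*f(n) = [1/(2*(n + 4/3)**2)] / (n - a').
Simple pole: residue = g(a) at a = 7/10 + (1/15)*sqrt(129), which is -32940/410881 + (190665/17667883)*sqrt(129).
List the singular points by increasing real part (a conjugate pair: the negative imaginary part first).


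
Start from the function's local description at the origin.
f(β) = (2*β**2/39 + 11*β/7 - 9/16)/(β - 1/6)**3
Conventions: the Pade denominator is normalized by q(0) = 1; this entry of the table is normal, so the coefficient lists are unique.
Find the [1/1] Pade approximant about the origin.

The Pade approximant has numerator coefficients [243/2, 22850613/43589]; denominator coefficients [1, -203468/18681].

Taylor coefficients needed (expand at 0): a_0 = 243/2, a_1 = 12933/7, a_2 = 1831212/91.
Write the denominator as Q(β) = 1 + q1*β. Requiring Q*f - P = O(β^3) with deg P <= 1 kills the coefficients of β^2..β^2 in Q*f:
  β^2: a_2 + q1*a_1 = 0, i.e. 1831212/91 + (12933/7)*q1 = 0.
Solving this linear system: q1 = -203468/18681.
The numerator is Q*f truncated at degree 1: P0 = a_0 = 243/2; P1 = a_1 + q1*a_0 = 22850613/43589.


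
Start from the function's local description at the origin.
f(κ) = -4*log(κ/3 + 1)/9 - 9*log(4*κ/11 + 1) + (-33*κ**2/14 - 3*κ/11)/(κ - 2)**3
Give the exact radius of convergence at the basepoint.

Denominator factor (κ - 2)^3: pole of order 3 at 2, modulus 2.
Branch term (-9)*log(1 - κ/(-11/4)): its argument vanishes at κ = -11/4, a logarithmic branch point, modulus 11/4.
Branch term (-4/9)*log(1 - κ/(-3)): its argument vanishes at κ = -3, a logarithmic branch point, modulus 3.
The radius of convergence is the smallest modulus among the singular points: 2.

The radius of convergence is 2.


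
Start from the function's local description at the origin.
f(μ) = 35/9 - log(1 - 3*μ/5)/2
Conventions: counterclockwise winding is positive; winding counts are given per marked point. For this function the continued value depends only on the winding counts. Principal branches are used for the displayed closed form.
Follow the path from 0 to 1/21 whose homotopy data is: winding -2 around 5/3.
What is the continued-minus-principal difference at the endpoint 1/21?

Continued minus principal equals (2)*pi*i.

The rational part is single-valued and drops out of the difference; each branch term changes only by its own monodromy.
(-1/2)*log(1 - μ/(5/3)): each positive loop around 5/3 adds 2*pi*i to the log, so winding -2 contributes (-1/2)*(-2)*2*pi*i = (2)*pi*i.
Summing the contributions at μ = 1/21 gives (2)*pi*i.


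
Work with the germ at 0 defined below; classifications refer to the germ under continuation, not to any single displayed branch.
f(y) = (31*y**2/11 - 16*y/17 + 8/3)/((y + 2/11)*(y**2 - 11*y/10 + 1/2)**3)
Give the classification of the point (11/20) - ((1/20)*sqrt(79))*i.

The point is a pole of order 3.

The denominator factor y**2 - 11*y/10 + 1/2 vanishes at (11/20) - ((1/20)*sqrt(79))*i and appears to the power 3; the numerator there equals (274321/112200) - ((367/3400)*sqrt(79))*i, nonzero, and no other factor vanishes.
Hence a pole whose order is the multiplicity, 3.


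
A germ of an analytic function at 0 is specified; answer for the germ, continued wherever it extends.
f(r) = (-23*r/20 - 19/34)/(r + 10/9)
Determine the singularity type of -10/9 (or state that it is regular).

The point is a pole of order 1.

The denominator factor r + 10/9 vanishes at -10/9 and appears to the power 1; the numerator there equals 110/153, nonzero, and no other factor vanishes.
Hence a pole whose order is the multiplicity, 1.


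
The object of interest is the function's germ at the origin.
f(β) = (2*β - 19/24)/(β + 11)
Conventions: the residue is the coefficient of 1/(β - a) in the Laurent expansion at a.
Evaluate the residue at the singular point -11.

At the order-1 pole -11 set g(β) = (β - (-11))*f(β) = 2*β - 19/24.
Simple pole: residue = g(a) at a = -11, which is -547/24.

The residue is -547/24.
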